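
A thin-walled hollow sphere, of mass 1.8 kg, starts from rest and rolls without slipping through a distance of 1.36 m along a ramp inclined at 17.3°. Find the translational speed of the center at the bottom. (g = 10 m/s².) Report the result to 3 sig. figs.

v ≈ 2.20 m/s

With I = (2/3)MR², the ratio k = I/(MR²) is 2/3.
The rolling condition ω = v/R makes the rotational term ½I(v/R)² = ½kMv², so KE_total = ½(1+k)Mv² = (5/6)Mv².
The vertical drop is h = L sinθ = 1.36 × sin17.3° = 0.4044 m.
Setting Mgh = (5/6)Mv² gives v = √(2gh/(1+k)) = √(2·10·0.4044/1.667) ≈ 2.20 m/s.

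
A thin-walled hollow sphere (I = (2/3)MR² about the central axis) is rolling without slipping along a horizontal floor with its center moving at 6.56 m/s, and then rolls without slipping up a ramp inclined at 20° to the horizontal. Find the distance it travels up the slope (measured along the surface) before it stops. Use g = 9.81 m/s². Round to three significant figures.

d ≈ 10.7 m

Here I = (2/3)MR², so the shape factor k = I/(MR²) = 2/3.
Rolling without slipping gives ω = v/R, so the total kinetic energy is ½Mv² + ½Iω² = ½(1+k)Mv² = (5/6)Mv².
Setting this equal to Mgh gives the vertical rise h = (1+k)v₀²/(2g) = 1.667×6.56²/(2×9.81) = 3.656 m.
Along the incline, d = h/sinθ = 3.656/sin20° ≈ 10.7 m.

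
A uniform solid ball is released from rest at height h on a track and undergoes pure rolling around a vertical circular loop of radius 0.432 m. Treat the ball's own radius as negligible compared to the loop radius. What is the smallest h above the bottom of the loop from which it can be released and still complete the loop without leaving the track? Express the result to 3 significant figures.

h_min ≈ 1.17 m

The moment of inertia is (2/5)MR², giving k ≡ I/(MR²) = 0.4.
At the top of the loop, the minimum-contact condition is Mg = Mv_top²/r, so v_top² = gr.
With ω = v/R, the kinetic energy at speed v is ½(1+k)Mv² = (7/10)Mv².
Energy conservation from release (height h) to the top (height 2r): Mgh = Mg(2r) + (7/10)M·gr.
Thus h_min = 2r + (1+k)r/2 = r(2 + 1.4/2) = 0.432 × 2.7 ≈ 1.17 m.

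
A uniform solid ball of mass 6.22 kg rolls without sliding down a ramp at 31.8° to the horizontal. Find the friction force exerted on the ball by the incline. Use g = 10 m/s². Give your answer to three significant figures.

f ≈ 9.36 N

For this body I = (2/5)MR², i.e. k = I/(MR²) = 0.4.
Translational: Mg sinθ − f = Ma. Rotational about the CM: fR = Iα = kMRa, so f = kMa.
Combining, a = g sinθ/(1+k) and f = kMa = kMg sinθ/(1+k).
f = 0.4 × 6.22 × 10 × sin31.8° / 1.4 ≈ 9.36 N.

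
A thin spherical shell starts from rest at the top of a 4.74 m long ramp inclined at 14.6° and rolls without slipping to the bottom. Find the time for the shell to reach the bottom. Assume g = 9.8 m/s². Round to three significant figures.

t ≈ 2.53 s

The moment of inertia is (2/3)MR², giving k ≡ I/(MR²) = 2/3.
Along the incline Mg sinθ − f = Ma, and torque about the center fR = Iα = kMR²(a/R) gives f = kMa.
Hence a = g sinθ/(1+k) = 9.8×sin14.6°/1.667 = 1.482 m/s².
With constant a from rest, t = √(2L/a) = √(2·4.74/1.482) ≈ 2.53 s.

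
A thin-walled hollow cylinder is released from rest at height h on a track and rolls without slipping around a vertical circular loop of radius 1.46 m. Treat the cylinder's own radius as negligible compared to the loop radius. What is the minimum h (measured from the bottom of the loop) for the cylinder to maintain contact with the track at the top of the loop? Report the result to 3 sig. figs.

h_min ≈ 4.38 m

The moment of inertia is MR², giving k ≡ I/(MR²) = 1.
At the top of the loop, the minimum-contact condition is Mg = Mv_top²/r, so v_top² = gr.
With ω = v/R, the kinetic energy at speed v is ½(1+k)Mv² = Mv².
Energy conservation from release (height h) to the top (height 2r): Mgh = Mg(2r) + M·gr.
Thus h_min = 2r + (1+k)r/2 = r(2 + 2/2) = 1.46 × 3 ≈ 4.38 m.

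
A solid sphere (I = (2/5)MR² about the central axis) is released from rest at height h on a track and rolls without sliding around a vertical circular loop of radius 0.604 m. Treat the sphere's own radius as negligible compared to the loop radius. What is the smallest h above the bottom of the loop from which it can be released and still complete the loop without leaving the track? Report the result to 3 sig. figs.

For this body I = (2/5)MR², i.e. k = I/(MR²) = 0.4.
At the top of the loop, the minimum-contact condition is Mg = Mv_top²/r, so v_top² = gr.
With ω = v/R, the kinetic energy at speed v is ½(1+k)Mv² = (7/10)Mv².
Energy conservation from release (height h) to the top (height 2r): Mgh = Mg(2r) + (7/10)M·gr.
Thus h_min = 2r + (1+k)r/2 = r(2 + 1.4/2) = 0.604 × 2.7 ≈ 1.63 m.

h_min ≈ 1.63 m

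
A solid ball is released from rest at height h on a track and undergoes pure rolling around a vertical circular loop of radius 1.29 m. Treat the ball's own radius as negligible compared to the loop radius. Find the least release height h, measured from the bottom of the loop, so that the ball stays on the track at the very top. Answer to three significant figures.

The moment of inertia is (2/5)MR², giving k ≡ I/(MR²) = 0.4.
At the top, contact is just lost when gravity alone supplies the centripetal force: Mg = Mv_top²/r, i.e. v_top² = gr.
With ω = v/R, the kinetic energy at speed v is ½(1+k)Mv² = (7/10)Mv².
Energy conservation from release (height h) to the top (height 2r): Mgh = Mg(2r) + (7/10)M·gr.
Thus h_min = 2r + (1+k)r/2 = r(2 + 1.4/2) = 1.29 × 2.7 ≈ 3.48 m.

h_min ≈ 3.48 m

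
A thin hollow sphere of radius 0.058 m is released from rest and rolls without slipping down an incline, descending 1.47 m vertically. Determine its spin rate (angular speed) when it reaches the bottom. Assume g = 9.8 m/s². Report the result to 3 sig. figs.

ω ≈ 71.7 rad/s

For this body I = (2/3)MR², i.e. k = I/(MR²) = 2/3.
Rolling without slipping gives ω = v/R, so the total kinetic energy is ½Mv² + ½Iω² = ½(1+k)Mv² = (5/6)Mv².
Energy conservation Mgh = ½(1+k)Mv² gives v = √(2gh/(1+k)) = √(2 × 9.8 × 1.47 / 1.667) = 4.158 m/s.
The angular speed follows from ω = v/R = 4.158/0.058 ≈ 71.7 rad/s.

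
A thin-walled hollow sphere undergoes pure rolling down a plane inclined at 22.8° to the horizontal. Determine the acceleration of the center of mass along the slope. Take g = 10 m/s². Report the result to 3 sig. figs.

The moment of inertia is (2/3)MR², giving k ≡ I/(MR²) = 2/3.
Translational: Mg sinθ − f = Ma. Rotational about the CM: fR = Iα = kMRa, so f = kMa.
Eliminating f: Mg sinθ = (1+k)Ma, so a = g sinθ/(1+k) = 10 × sin22.8° / 1.667 ≈ 2.33 m/s².

a ≈ 2.33 m/s²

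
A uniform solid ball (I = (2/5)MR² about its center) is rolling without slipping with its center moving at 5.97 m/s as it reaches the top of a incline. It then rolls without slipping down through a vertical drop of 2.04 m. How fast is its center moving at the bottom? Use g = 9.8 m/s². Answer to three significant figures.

Here I = (2/5)MR², so the shape factor k = I/(MR²) = 0.4.
The rolling condition ω = v/R makes the rotational term ½I(v/R)² = ½kMv², so KE_total = ½(1+k)Mv² = (7/10)Mv².
Energy conservation: (7/10)Mv₀² + Mgh = (7/10)Mv², so v² = v₀² + 2gh/(1+k).
v = √(5.97² + 2×9.8×2.04/1.4) = √64.2 ≈ 8.01 m/s.

v ≈ 8.01 m/s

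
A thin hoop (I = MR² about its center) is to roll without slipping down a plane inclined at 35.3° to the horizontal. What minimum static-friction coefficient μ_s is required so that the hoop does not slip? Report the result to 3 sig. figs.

μ_min ≈ 0.354

The moment of inertia is MR², giving k ≡ I/(MR²) = 1.
Newton's second law down the slope: Mg sinθ − f = Ma. The torque equation fR = Iα (with α = a/R) gives f = kMa.
These give a = g sinθ/(1+k) and the required friction f = kMg sinθ/(1+k).
The normal force is N = Mg cosθ, so μ_min = f/N = k tanθ/(1+k).
μ_min = 1 × tan35.3° / 2 ≈ 0.354.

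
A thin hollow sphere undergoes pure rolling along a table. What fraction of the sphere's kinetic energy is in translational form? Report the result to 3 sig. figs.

fraction ≈ 0.600

With I = (2/3)MR², the ratio k = I/(MR²) is 2/3.
Since ω = v/R, the translational part is ½Mv² and the rotational part is ½I(v/R)² = ½kMv²; the total is ½(1+k)Mv².
The translational fraction is therefore 1/(1+k) = 1/1.667 ≈ 0.600.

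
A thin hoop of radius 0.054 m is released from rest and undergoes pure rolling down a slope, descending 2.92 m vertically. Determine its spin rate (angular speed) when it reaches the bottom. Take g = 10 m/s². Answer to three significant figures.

With I = MR², the ratio k = I/(MR²) is 1.
Since it rolls without slipping, ω = v/R and KE = ½Mv² + ½Iω² = ½(1+k)Mv² = Mv².
Energy conservation Mgh = ½(1+k)Mv² gives v = √(2gh/(1+k)) = √(2 × 10 × 2.92 / 2) = 5.404 m/s.
Then ω = v/R = 5.404 / 0.054 ≈ 100 rad/s.

ω ≈ 100 rad/s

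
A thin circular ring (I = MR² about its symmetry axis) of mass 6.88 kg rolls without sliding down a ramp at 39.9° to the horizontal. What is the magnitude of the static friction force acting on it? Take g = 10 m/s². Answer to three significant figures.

Here I = MR², so the shape factor k = I/(MR²) = 1.
Translational: Mg sinθ − f = Ma. Rotational about the CM: fR = Iα = kMRa, so f = kMa.
Combining, a = g sinθ/(1+k) and f = kMa = kMg sinθ/(1+k).
f = 1 × 6.88 × 10 × sin39.9° / 2 ≈ 22.1 N.

f ≈ 22.1 N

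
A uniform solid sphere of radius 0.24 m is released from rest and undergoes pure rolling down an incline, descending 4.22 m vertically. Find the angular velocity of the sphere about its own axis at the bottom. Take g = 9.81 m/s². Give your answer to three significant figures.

ω ≈ 32.0 rad/s

Here I = (2/5)MR², so the shape factor k = I/(MR²) = 0.4.
Rolling without slipping gives ω = v/R, so the total kinetic energy is ½Mv² + ½Iω² = ½(1+k)Mv² = (7/10)Mv².
Energy conservation Mgh = ½(1+k)Mv² gives v = √(2gh/(1+k)) = √(2 × 9.81 × 4.22 / 1.4) = 7.69 m/s.
Then ω = v/R = 7.69 / 0.24 ≈ 32.0 rad/s.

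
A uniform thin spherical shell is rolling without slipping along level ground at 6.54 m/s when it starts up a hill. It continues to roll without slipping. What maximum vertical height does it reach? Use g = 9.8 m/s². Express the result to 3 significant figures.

With I = (2/3)MR², the ratio k = I/(MR²) is 2/3.
Pure rolling means v = ωR; then KE = ½Mv² + ½I(v/R)² = ½(1+k)Mv² = (5/6)Mv².
At the top the kinetic energy is zero, so (5/6)Mv₀² = Mgh.
Thus h = (1+k)v₀²/(2g) = 1.667 × 6.54² / (2 × 9.8) ≈ 3.64 m.

h ≈ 3.64 m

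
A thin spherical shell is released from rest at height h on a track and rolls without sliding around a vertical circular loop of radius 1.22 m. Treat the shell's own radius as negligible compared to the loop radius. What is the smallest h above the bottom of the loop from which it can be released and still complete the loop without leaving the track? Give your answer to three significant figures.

h_min ≈ 3.46 m

For this body I = (2/3)MR², i.e. k = I/(MR²) = 2/3.
At the top of the loop, the minimum-contact condition is Mg = Mv_top²/r, so v_top² = gr.
With ω = v/R, the kinetic energy at speed v is ½(1+k)Mv² = (5/6)Mv².
Energy conservation from release (height h) to the top (height 2r): Mgh = Mg(2r) + (5/6)M·gr.
Thus h_min = 2r + (1+k)r/2 = r(2 + 1.667/2) = 1.22 × 2.833 ≈ 3.46 m.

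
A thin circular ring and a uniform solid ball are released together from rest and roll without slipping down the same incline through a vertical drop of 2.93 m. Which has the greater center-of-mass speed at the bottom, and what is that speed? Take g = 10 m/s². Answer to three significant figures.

For rolling without slipping, Mgh = ½(1+k)Mv² where k = I/(MR²), so v = √(2gh/(1+k)).
Thin circular ring: k = 1, giving v = √(2×10×2.93/2) = 5.413 m/s.
Uniform solid ball: k = 0.4, giving v = √(2×10×2.93/1.4) = 6.47 m/s.
The smaller k wins: the uniform solid ball, at ≈ 6.47 m/s.

the uniform solid ball, at v ≈ 6.47 m/s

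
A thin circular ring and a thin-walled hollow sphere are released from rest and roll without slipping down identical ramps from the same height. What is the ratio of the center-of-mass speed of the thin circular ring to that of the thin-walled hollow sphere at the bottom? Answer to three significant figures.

v_ratio ≈ 0.913

Each satisfies Mgh = ½(1+k)Mv² with k = I/(MR²), so v ∝ 1/√(1+k).
For the thin circular ring k = 1; for the thin-walled hollow sphere k = 2/3.
v₁/v₂ = √((1+k₂)/(1+k₁)) = √(1.667/2) ≈ 0.913.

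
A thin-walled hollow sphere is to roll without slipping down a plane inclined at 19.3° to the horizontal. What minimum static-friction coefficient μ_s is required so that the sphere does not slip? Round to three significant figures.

μ_min ≈ 0.140

For this body I = (2/3)MR², i.e. k = I/(MR²) = 2/3.
Translational: Mg sinθ − f = Ma. Rotational about the CM: fR = Iα = kMRa, so f = kMa.
These give a = g sinθ/(1+k) and the required friction f = kMg sinθ/(1+k).
The normal force is N = Mg cosθ, so μ_min = f/N = k tanθ/(1+k).
μ_min = (2/3) × tan19.3° / 1.667 ≈ 0.140.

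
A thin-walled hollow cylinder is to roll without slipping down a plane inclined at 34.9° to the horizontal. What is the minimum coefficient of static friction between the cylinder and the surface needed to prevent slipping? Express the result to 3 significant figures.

With I = MR², the ratio k = I/(MR²) is 1.
Newton's second law down the slope: Mg sinθ − f = Ma. The torque equation fR = Iα (with α = a/R) gives f = kMa.
These give a = g sinθ/(1+k) and the required friction f = kMg sinθ/(1+k).
The normal force is N = Mg cosθ, so μ_min = f/N = k tanθ/(1+k).
μ_min = 1 × tan34.9° / 2 ≈ 0.349.

μ_min ≈ 0.349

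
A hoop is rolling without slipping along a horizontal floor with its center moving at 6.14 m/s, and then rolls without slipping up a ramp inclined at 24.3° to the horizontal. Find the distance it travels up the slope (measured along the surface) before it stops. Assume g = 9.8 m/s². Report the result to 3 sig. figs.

d ≈ 9.35 m

Here I = MR², so the shape factor k = I/(MR²) = 1.
Rolling without slipping gives ω = v/R, so the total kinetic energy is ½Mv² + ½Iω² = ½(1+k)Mv² = Mv².
Setting this equal to Mgh gives the vertical rise h = (1+k)v₀²/(2g) = 2×6.14²/(2×9.8) = 3.847 m.
The distance along the slope is d = h/sinθ = 3.847/sin24.3° ≈ 9.35 m.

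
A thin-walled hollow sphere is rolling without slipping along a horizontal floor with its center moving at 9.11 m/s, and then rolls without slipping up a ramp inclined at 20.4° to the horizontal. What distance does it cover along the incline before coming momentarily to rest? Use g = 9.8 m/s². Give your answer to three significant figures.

For this body I = (2/3)MR², i.e. k = I/(MR²) = 2/3.
Since it rolls without slipping, ω = v/R and KE = ½Mv² + ½Iω² = ½(1+k)Mv² = (5/6)Mv².
Setting this equal to Mgh gives the vertical rise h = (1+k)v₀²/(2g) = 1.667×9.11²/(2×9.8) = 7.057 m.
The distance along the slope is d = h/sinθ = 7.057/sin20.4° ≈ 20.2 m.

d ≈ 20.2 m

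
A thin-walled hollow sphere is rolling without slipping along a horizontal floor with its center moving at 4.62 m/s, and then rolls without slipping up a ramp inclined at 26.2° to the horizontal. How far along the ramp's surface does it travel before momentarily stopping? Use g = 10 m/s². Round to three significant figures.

d ≈ 4.03 m

The moment of inertia is (2/3)MR², giving k ≡ I/(MR²) = 2/3.
Rolling without slipping gives ω = v/R, so the total kinetic energy is ½Mv² + ½Iω² = ½(1+k)Mv² = (5/6)Mv².
Setting this equal to Mgh gives the vertical rise h = (1+k)v₀²/(2g) = 1.667×4.62²/(2×10) = 1.779 m.
The distance along the slope is d = h/sinθ = 1.779/sin26.2° ≈ 4.03 m.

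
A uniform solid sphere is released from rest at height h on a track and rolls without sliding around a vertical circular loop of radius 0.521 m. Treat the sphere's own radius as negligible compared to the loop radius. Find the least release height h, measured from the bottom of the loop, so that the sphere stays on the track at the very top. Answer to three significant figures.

With I = (2/5)MR², the ratio k = I/(MR²) is 0.4.
At the top, contact is just lost when gravity alone supplies the centripetal force: Mg = Mv_top²/r, i.e. v_top² = gr.
With ω = v/R, the kinetic energy at speed v is ½(1+k)Mv² = (7/10)Mv².
Energy conservation from release (height h) to the top (height 2r): Mgh = Mg(2r) + (7/10)M·gr.
Thus h_min = 2r + (1+k)r/2 = r(2 + 1.4/2) = 0.521 × 2.7 ≈ 1.41 m.

h_min ≈ 1.41 m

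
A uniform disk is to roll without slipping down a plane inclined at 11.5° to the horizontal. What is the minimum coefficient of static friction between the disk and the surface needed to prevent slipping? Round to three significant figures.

μ_min ≈ 0.0678

Here I = (1/2)MR², so the shape factor k = I/(MR²) = 0.5.
Along the incline Mg sinθ − f = Ma, and torque about the center fR = Iα = kMR²(a/R) gives f = kMa.
These give a = g sinθ/(1+k) and the required friction f = kMg sinθ/(1+k).
With N = Mg cosθ, the no-slip condition f ≤ μN gives μ_min = f/N = k tanθ/(1+k).
μ_min = 0.5 × tan11.5° / 1.5 ≈ 0.0678.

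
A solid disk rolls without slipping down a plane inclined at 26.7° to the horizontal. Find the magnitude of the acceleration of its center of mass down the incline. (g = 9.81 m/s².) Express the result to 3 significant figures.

Here I = (1/2)MR², so the shape factor k = I/(MR²) = 0.5.
Translational: Mg sinθ − f = Ma. Rotational about the CM: fR = Iα = kMRa, so f = kMa.
Eliminating f: Mg sinθ = (1+k)Ma, so a = g sinθ/(1+k) = 9.81 × sin26.7° / 1.5 ≈ 2.94 m/s².

a ≈ 2.94 m/s²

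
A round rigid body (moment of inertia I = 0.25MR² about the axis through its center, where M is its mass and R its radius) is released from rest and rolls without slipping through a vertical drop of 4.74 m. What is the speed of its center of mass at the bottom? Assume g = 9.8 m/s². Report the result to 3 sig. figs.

v ≈ 8.62 m/s

The moment of inertia is 0.25MR², giving k ≡ I/(MR²) = 0.25.
Pure rolling means v = ωR; then KE = ½Mv² + ½I(v/R)² = ½(1+k)Mv² = (5/8)Mv².
Setting Mgh = (5/8)Mv² gives v = √(2gh/(1+k)) = √(2·9.8·4.74/1.25) ≈ 8.62 m/s.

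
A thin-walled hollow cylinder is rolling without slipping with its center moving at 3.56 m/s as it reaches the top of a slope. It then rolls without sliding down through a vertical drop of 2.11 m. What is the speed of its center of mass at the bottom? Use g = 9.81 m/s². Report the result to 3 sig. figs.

v ≈ 5.78 m/s

With I = MR², the ratio k = I/(MR²) is 1.
Since it rolls without slipping, ω = v/R and KE = ½Mv² + ½Iω² = ½(1+k)Mv² = Mv².
Conserving energy between top and bottom: Mv² = Mv₀² + Mgh, hence v² = v₀² + 2gh/(1+k).
v = √(3.56² + 2×9.81×2.11/2) = √33.37 ≈ 5.78 m/s.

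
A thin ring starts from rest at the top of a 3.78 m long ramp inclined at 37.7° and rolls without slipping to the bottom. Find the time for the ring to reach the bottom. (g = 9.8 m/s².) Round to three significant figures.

t ≈ 1.59 s

With I = MR², the ratio k = I/(MR²) is 1.
Newton's second law down the slope: Mg sinθ − f = Ma. The torque equation fR = Iα (with α = a/R) gives f = kMa.
Hence a = g sinθ/(1+k) = 9.8×sin37.7°/2 = 2.996 m/s².
Starting from rest, L = ½at², so t = √(2L/a) = √(2×3.78/2.996) ≈ 1.59 s.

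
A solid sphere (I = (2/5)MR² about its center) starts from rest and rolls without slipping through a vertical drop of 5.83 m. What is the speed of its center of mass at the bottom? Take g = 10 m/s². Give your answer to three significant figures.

Here I = (2/5)MR², so the shape factor k = I/(MR²) = 0.4.
Since it rolls without slipping, ω = v/R and KE = ½Mv² + ½Iω² = ½(1+k)Mv² = (7/10)Mv².
Setting Mgh = (7/10)Mv² gives v = √(2gh/(1+k)) = √(2·10·5.83/1.4) ≈ 9.13 m/s.

v ≈ 9.13 m/s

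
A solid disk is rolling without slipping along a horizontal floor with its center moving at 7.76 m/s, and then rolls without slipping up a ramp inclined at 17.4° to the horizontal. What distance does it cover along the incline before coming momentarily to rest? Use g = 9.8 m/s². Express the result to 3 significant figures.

d ≈ 15.4 m

With I = (1/2)MR², the ratio k = I/(MR²) is 0.5.
Rolling without slipping gives ω = v/R, so the total kinetic energy is ½Mv² + ½Iω² = ½(1+k)Mv² = (3/4)Mv².
Setting this equal to Mgh gives the vertical rise h = (1+k)v₀²/(2g) = 1.5×7.76²/(2×9.8) = 4.608 m.
The distance along the slope is d = h/sinθ = 4.608/sin17.4° ≈ 15.4 m.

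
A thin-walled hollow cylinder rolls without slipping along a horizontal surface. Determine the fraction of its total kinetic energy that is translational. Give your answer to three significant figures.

With I = MR², the ratio k = I/(MR²) is 1.
With ω = v/R, KE_trans = ½Mv² and KE_rot = ½Iω² = ½kMv², so KE_total = ½(1+k)Mv².
The translational fraction is therefore 1/(1+k) = 1/2 ≈ 0.500.

fraction ≈ 0.500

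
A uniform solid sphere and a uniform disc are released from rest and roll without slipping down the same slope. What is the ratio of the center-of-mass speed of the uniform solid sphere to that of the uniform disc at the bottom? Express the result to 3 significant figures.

Each satisfies Mgh = ½(1+k)Mv² with k = I/(MR²), so v ∝ 1/√(1+k).
For the uniform solid sphere k = 0.4; for the uniform disc k = 0.5.
v₁/v₂ = √((1+k₂)/(1+k₁)) = √(1.5/1.4) ≈ 1.04.

v_ratio ≈ 1.04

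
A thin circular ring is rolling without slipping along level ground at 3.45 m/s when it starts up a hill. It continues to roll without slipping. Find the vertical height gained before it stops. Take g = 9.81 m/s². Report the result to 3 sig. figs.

h ≈ 1.21 m

The moment of inertia is MR², giving k ≡ I/(MR²) = 1.
Pure rolling means v = ωR; then KE = ½Mv² + ½I(v/R)² = ½(1+k)Mv² = Mv².
All of this converts to potential energy at the highest point: Mv₀² = Mgh.
Thus h = (1+k)v₀²/(2g) = 2 × 3.45² / (2 × 9.81) ≈ 1.21 m.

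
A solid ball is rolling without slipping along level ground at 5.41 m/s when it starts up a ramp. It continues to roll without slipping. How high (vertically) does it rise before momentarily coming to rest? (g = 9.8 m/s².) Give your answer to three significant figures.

Here I = (2/5)MR², so the shape factor k = I/(MR²) = 0.4.
Rolling without slipping gives ω = v/R, so the total kinetic energy is ½Mv² + ½Iω² = ½(1+k)Mv² = (7/10)Mv².
At the top the kinetic energy is zero, so (7/10)Mv₀² = Mgh.
Thus h = (1+k)v₀²/(2g) = 1.4 × 5.41² / (2 × 9.8) ≈ 2.09 m.

h ≈ 2.09 m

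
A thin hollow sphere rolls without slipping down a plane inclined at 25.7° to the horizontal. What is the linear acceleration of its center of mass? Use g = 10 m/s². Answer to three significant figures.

Here I = (2/3)MR², so the shape factor k = I/(MR²) = 2/3.
Along the incline Mg sinθ − f = Ma, and torque about the center fR = Iα = kMR²(a/R) gives f = kMa.
Eliminating f: Mg sinθ = (1+k)Ma, so a = g sinθ/(1+k) = 10 × sin25.7° / 1.667 ≈ 2.60 m/s².

a ≈ 2.60 m/s²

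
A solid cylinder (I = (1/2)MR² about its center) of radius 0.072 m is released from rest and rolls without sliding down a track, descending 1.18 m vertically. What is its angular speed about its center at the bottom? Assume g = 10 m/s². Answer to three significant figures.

ω ≈ 55.1 rad/s

The moment of inertia is (1/2)MR², giving k ≡ I/(MR²) = 0.5.
Pure rolling means v = ωR; then KE = ½Mv² + ½I(v/R)² = ½(1+k)Mv² = (3/4)Mv².
Energy conservation Mgh = ½(1+k)Mv² gives v = √(2gh/(1+k)) = √(2 × 10 × 1.18 / 1.5) = 3.967 m/s.
Then ω = v/R = 3.967 / 0.072 ≈ 55.1 rad/s.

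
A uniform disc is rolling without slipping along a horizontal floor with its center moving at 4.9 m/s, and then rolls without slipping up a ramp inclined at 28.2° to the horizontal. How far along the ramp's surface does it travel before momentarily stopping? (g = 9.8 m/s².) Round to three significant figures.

Here I = (1/2)MR², so the shape factor k = I/(MR²) = 0.5.
The rolling condition ω = v/R makes the rotational term ½I(v/R)² = ½kMv², so KE_total = ½(1+k)Mv² = (3/4)Mv².
Setting this equal to Mgh gives the vertical rise h = (1+k)v₀²/(2g) = 1.5×4.9²/(2×9.8) = 1.838 m.
Along the incline, d = h/sinθ = 1.838/sin28.2° ≈ 3.89 m.

d ≈ 3.89 m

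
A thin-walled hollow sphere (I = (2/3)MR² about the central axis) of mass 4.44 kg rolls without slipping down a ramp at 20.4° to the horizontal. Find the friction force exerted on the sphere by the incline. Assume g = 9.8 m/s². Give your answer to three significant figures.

For this body I = (2/3)MR², i.e. k = I/(MR²) = 2/3.
Translational: Mg sinθ − f = Ma. Rotational about the CM: fR = Iα = kMRa, so f = kMa.
Combining, a = g sinθ/(1+k) and f = kMa = kMg sinθ/(1+k).
f = (2/3) × 4.44 × 9.8 × sin20.4° / 1.667 ≈ 6.07 N.

f ≈ 6.07 N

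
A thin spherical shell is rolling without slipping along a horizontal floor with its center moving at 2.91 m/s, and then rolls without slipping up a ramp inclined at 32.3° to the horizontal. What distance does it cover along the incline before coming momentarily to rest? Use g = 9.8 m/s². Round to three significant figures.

d ≈ 1.35 m

With I = (2/3)MR², the ratio k = I/(MR²) is 2/3.
Pure rolling means v = ωR; then KE = ½Mv² + ½I(v/R)² = ½(1+k)Mv² = (5/6)Mv².
Setting this equal to Mgh gives the vertical rise h = (1+k)v₀²/(2g) = 1.667×2.91²/(2×9.8) = 0.7201 m.
The distance along the slope is d = h/sinθ = 0.7201/sin32.3° ≈ 1.35 m.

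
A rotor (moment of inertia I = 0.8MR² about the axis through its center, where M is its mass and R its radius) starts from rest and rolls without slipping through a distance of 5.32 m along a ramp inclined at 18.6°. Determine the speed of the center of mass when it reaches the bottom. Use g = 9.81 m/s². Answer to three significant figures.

v ≈ 4.30 m/s

The moment of inertia is 0.8MR², giving k ≡ I/(MR²) = 0.8.
Since it rolls without slipping, ω = v/R and KE = ½Mv² + ½Iω² = ½(1+k)Mv² = (9/10)Mv².
The vertical drop is h = L sinθ = 5.32 × sin18.6° = 1.697 m.
Setting Mgh = (9/10)Mv² gives v = √(2gh/(1+k)) = √(2·9.81·1.697/1.8) ≈ 4.30 m/s.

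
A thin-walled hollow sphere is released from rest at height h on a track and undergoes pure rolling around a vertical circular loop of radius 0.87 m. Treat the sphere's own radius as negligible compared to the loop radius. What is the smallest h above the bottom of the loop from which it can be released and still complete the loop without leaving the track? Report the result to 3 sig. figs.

h_min ≈ 2.47 m

With I = (2/3)MR², the ratio k = I/(MR²) is 2/3.
At the top of the loop, the minimum-contact condition is Mg = Mv_top²/r, so v_top² = gr.
With ω = v/R, the kinetic energy at speed v is ½(1+k)Mv² = (5/6)Mv².
Energy conservation from release (height h) to the top (height 2r): Mgh = Mg(2r) + (5/6)M·gr.
Thus h_min = 2r + (1+k)r/2 = r(2 + 1.667/2) = 0.87 × 2.833 ≈ 2.47 m.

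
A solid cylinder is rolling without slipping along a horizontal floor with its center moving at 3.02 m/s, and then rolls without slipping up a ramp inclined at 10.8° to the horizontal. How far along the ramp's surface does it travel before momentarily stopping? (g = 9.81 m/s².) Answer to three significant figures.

With I = (1/2)MR², the ratio k = I/(MR²) is 0.5.
The rolling condition ω = v/R makes the rotational term ½I(v/R)² = ½kMv², so KE_total = ½(1+k)Mv² = (3/4)Mv².
Setting this equal to Mgh gives the vertical rise h = (1+k)v₀²/(2g) = 1.5×3.02²/(2×9.81) = 0.6973 m.
Along the incline, d = h/sinθ = 0.6973/sin10.8° ≈ 3.72 m.

d ≈ 3.72 m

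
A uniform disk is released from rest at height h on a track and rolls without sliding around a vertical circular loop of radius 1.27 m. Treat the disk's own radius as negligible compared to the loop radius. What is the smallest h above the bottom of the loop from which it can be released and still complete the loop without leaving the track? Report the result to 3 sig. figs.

h_min ≈ 3.49 m

For this body I = (1/2)MR², i.e. k = I/(MR²) = 0.5.
At the top, contact is just lost when gravity alone supplies the centripetal force: Mg = Mv_top²/r, i.e. v_top² = gr.
With ω = v/R, the kinetic energy at speed v is ½(1+k)Mv² = (3/4)Mv².
Energy conservation from release (height h) to the top (height 2r): Mgh = Mg(2r) + (3/4)M·gr.
Thus h_min = 2r + (1+k)r/2 = r(2 + 1.5/2) = 1.27 × 2.75 ≈ 3.49 m.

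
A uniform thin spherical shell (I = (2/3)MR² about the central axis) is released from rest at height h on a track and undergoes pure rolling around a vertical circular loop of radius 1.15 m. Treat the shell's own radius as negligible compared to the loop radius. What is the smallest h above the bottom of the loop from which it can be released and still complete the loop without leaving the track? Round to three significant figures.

h_min ≈ 3.26 m

For this body I = (2/3)MR², i.e. k = I/(MR²) = 2/3.
At the top, contact is just lost when gravity alone supplies the centripetal force: Mg = Mv_top²/r, i.e. v_top² = gr.
With ω = v/R, the kinetic energy at speed v is ½(1+k)Mv² = (5/6)Mv².
Energy conservation from release (height h) to the top (height 2r): Mgh = Mg(2r) + (5/6)M·gr.
Thus h_min = 2r + (1+k)r/2 = r(2 + 1.667/2) = 1.15 × 2.833 ≈ 3.26 m.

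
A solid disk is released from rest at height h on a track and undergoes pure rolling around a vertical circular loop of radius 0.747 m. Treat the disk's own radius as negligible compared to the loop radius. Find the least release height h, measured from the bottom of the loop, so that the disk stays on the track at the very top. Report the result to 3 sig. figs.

h_min ≈ 2.05 m

With I = (1/2)MR², the ratio k = I/(MR²) is 0.5.
At the top of the loop, the minimum-contact condition is Mg = Mv_top²/r, so v_top² = gr.
With ω = v/R, the kinetic energy at speed v is ½(1+k)Mv² = (3/4)Mv².
Energy conservation from release (height h) to the top (height 2r): Mgh = Mg(2r) + (3/4)M·gr.
Thus h_min = 2r + (1+k)r/2 = r(2 + 1.5/2) = 0.747 × 2.75 ≈ 2.05 m.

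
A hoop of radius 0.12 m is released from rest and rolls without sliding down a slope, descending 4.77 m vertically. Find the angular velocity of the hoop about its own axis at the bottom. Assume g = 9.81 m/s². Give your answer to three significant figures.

ω ≈ 57.0 rad/s

For this body I = MR², i.e. k = I/(MR²) = 1.
Since it rolls without slipping, ω = v/R and KE = ½Mv² + ½Iω² = ½(1+k)Mv² = Mv².
Energy conservation Mgh = ½(1+k)Mv² gives v = √(2gh/(1+k)) = √(2 × 9.81 × 4.77 / 2) = 6.841 m/s.
Then ω = v/R = 6.841 / 0.12 ≈ 57.0 rad/s.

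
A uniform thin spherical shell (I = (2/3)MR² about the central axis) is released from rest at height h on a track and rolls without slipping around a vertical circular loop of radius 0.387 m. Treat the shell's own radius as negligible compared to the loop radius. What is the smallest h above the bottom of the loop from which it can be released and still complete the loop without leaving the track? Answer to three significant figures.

For this body I = (2/3)MR², i.e. k = I/(MR²) = 2/3.
At the top of the loop, the minimum-contact condition is Mg = Mv_top²/r, so v_top² = gr.
With ω = v/R, the kinetic energy at speed v is ½(1+k)Mv² = (5/6)Mv².
Energy conservation from release (height h) to the top (height 2r): Mgh = Mg(2r) + (5/6)M·gr.
Thus h_min = 2r + (1+k)r/2 = r(2 + 1.667/2) = 0.387 × 2.833 ≈ 1.10 m.

h_min ≈ 1.10 m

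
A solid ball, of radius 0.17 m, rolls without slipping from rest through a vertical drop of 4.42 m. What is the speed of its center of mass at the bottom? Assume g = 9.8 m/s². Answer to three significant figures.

v ≈ 7.87 m/s

The moment of inertia is (2/5)MR², giving k ≡ I/(MR²) = 0.4.
Pure rolling means v = ωR; then KE = ½Mv² + ½I(v/R)² = ½(1+k)Mv² = (7/10)Mv².
Energy conservation: Mgh = (7/10)Mv², so v = √(2gh/(1+k)) = √(2 × 9.8 × 4.42 / 1.4) ≈ 7.87 m/s.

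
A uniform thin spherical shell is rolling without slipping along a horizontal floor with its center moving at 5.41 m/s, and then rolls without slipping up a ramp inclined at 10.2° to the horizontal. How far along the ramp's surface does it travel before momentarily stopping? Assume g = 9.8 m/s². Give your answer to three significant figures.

d ≈ 14.1 m

The moment of inertia is (2/3)MR², giving k ≡ I/(MR²) = 2/3.
Rolling without slipping gives ω = v/R, so the total kinetic energy is ½Mv² + ½Iω² = ½(1+k)Mv² = (5/6)Mv².
Setting this equal to Mgh gives the vertical rise h = (1+k)v₀²/(2g) = 1.667×5.41²/(2×9.8) = 2.489 m.
Along the incline, d = h/sinθ = 2.489/sin10.2° ≈ 14.1 m.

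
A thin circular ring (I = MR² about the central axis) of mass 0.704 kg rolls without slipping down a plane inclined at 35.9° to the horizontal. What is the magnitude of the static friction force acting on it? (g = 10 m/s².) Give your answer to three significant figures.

f ≈ 2.06 N

Here I = MR², so the shape factor k = I/(MR²) = 1.
Newton's second law down the slope: Mg sinθ − f = Ma. The torque equation fR = Iα (with α = a/R) gives f = kMa.
Combining, a = g sinθ/(1+k) and f = kMa = kMg sinθ/(1+k).
f = 1 × 0.704 × 10 × sin35.9° / 2 ≈ 2.06 N.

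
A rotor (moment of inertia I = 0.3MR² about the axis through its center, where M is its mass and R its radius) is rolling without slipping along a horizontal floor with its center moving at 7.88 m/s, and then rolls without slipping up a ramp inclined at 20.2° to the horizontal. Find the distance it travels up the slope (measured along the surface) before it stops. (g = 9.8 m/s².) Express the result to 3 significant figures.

With I = 0.3MR², the ratio k = I/(MR²) is 0.3.
Since it rolls without slipping, ω = v/R and KE = ½Mv² + ½Iω² = ½(1+k)Mv² = (13/20)Mv².
Setting this equal to Mgh gives the vertical rise h = (1+k)v₀²/(2g) = 1.3×7.88²/(2×9.8) = 4.119 m.
The distance along the slope is d = h/sinθ = 4.119/sin20.2° ≈ 11.9 m.

d ≈ 11.9 m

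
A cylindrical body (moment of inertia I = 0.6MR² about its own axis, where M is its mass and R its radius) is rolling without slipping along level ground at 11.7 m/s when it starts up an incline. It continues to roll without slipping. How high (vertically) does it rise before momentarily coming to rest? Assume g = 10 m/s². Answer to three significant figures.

h ≈ 11.0 m

Here I = 0.6MR², so the shape factor k = I/(MR²) = 0.6.
The rolling condition ω = v/R makes the rotational term ½I(v/R)² = ½kMv², so KE_total = ½(1+k)Mv² = (4/5)Mv².
At the top the kinetic energy is zero, so (4/5)Mv₀² = Mgh.
Thus h = (1+k)v₀²/(2g) = 1.6 × 11.7² / (2 × 10) ≈ 11.0 m.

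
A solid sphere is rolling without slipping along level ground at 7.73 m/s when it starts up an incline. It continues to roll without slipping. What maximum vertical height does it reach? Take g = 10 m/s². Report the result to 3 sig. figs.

The moment of inertia is (2/5)MR², giving k ≡ I/(MR²) = 0.4.
Since it rolls without slipping, ω = v/R and KE = ½Mv² + ½Iω² = ½(1+k)Mv² = (7/10)Mv².
All of this converts to potential energy at the highest point: (7/10)Mv₀² = Mgh.
Thus h = (1+k)v₀²/(2g) = 1.4 × 7.73² / (2 × 10) ≈ 4.18 m.

h ≈ 4.18 m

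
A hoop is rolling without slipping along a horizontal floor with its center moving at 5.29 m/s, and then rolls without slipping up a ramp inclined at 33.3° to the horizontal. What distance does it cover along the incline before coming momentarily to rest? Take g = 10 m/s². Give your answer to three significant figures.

d ≈ 5.10 m

Here I = MR², so the shape factor k = I/(MR²) = 1.
Pure rolling means v = ωR; then KE = ½Mv² + ½I(v/R)² = ½(1+k)Mv² = Mv².
Setting this equal to Mgh gives the vertical rise h = (1+k)v₀²/(2g) = 2×5.29²/(2×10) = 2.798 m.
Along the incline, d = h/sinθ = 2.798/sin33.3° ≈ 5.10 m.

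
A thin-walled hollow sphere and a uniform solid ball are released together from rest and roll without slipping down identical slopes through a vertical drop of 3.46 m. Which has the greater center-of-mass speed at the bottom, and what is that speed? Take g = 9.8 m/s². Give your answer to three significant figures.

For rolling without slipping, Mgh = ½(1+k)Mv² where k = I/(MR²), so v = √(2gh/(1+k)).
Thin-walled hollow sphere: k = 2/3, giving v = √(2×9.8×3.46/1.667) = 6.379 m/s.
Uniform solid ball: k = 0.4, giving v = √(2×9.8×3.46/1.4) = 6.96 m/s.
The smaller k wins: the uniform solid ball, at ≈ 6.96 m/s.

the uniform solid ball, at v ≈ 6.96 m/s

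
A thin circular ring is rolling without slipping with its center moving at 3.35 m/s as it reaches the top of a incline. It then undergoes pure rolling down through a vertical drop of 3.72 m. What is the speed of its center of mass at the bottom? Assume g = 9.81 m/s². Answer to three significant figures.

With I = MR², the ratio k = I/(MR²) is 1.
The rolling condition ω = v/R makes the rotational term ½I(v/R)² = ½kMv², so KE_total = ½(1+k)Mv² = Mv².
Energy conservation: Mv₀² + Mgh = Mv², so v² = v₀² + 2gh/(1+k).
v = √(3.35² + 2×9.81×3.72/2) = √47.72 ≈ 6.91 m/s.

v ≈ 6.91 m/s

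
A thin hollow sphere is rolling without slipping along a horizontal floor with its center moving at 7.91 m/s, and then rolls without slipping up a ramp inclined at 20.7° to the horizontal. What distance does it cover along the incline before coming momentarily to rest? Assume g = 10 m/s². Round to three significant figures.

Here I = (2/3)MR², so the shape factor k = I/(MR²) = 2/3.
Since it rolls without slipping, ω = v/R and KE = ½Mv² + ½Iω² = ½(1+k)Mv² = (5/6)Mv².
Setting this equal to Mgh gives the vertical rise h = (1+k)v₀²/(2g) = 1.667×7.91²/(2×10) = 5.214 m.
The distance along the slope is d = h/sinθ = 5.214/sin20.7° ≈ 14.8 m.

d ≈ 14.8 m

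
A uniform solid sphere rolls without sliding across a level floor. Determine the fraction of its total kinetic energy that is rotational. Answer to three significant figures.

Here I = (2/5)MR², so the shape factor k = I/(MR²) = 0.4.
With ω = v/R, KE_trans = ½Mv² and KE_rot = ½Iω² = ½kMv², so KE_total = ½(1+k)Mv².
The rotational fraction is therefore k/(1+k) = 0.4/1.4 ≈ 0.286.

fraction ≈ 0.286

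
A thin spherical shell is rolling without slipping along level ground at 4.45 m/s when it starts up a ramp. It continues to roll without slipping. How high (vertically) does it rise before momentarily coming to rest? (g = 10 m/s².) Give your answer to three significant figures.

The moment of inertia is (2/3)MR², giving k ≡ I/(MR²) = 2/3.
Pure rolling means v = ωR; then KE = ½Mv² + ½I(v/R)² = ½(1+k)Mv² = (5/6)Mv².
All of this converts to potential energy at the highest point: (5/6)Mv₀² = Mgh.
Thus h = (1+k)v₀²/(2g) = 1.667 × 4.45² / (2 × 10) ≈ 1.65 m.

h ≈ 1.65 m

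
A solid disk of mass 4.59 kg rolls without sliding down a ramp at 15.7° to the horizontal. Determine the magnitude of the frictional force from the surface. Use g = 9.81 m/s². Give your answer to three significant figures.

The moment of inertia is (1/2)MR², giving k ≡ I/(MR²) = 0.5.
Translational: Mg sinθ − f = Ma. Rotational about the CM: fR = Iα = kMRa, so f = kMa.
Combining, a = g sinθ/(1+k) and f = kMa = kMg sinθ/(1+k).
f = 0.5 × 4.59 × 9.81 × sin15.7° / 1.5 ≈ 4.06 N.

f ≈ 4.06 N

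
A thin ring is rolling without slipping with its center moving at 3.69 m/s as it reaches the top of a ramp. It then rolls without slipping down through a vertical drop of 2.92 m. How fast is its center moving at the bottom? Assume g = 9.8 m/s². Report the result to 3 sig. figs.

v ≈ 6.50 m/s

Here I = MR², so the shape factor k = I/(MR²) = 1.
The rolling condition ω = v/R makes the rotational term ½I(v/R)² = ½kMv², so KE_total = ½(1+k)Mv² = Mv².
Energy conservation: Mv₀² + Mgh = Mv², so v² = v₀² + 2gh/(1+k).
v = √(3.69² + 2×9.8×2.92/2) = √42.23 ≈ 6.50 m/s.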